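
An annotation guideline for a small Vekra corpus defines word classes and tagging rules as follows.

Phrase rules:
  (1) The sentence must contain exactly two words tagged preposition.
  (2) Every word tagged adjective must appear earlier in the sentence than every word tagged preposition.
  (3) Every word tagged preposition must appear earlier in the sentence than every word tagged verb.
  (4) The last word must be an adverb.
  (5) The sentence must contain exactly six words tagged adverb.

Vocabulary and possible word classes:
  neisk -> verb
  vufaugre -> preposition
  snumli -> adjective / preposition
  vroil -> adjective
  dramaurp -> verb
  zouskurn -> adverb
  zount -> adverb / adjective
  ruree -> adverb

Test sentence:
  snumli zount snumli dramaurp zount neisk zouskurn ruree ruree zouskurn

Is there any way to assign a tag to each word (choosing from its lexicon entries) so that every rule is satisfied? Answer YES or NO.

Candidates per position — 1:snumli {adjective,preposition}; 2:zount {adverb,adjective}; 3:snumli {adjective,preposition}; 4:dramaurp {verb}; 5:zount {adverb,adjective}; 6:neisk {verb}; 7:zouskurn {adverb}; 8:ruree {adverb}; 9:ruree {adverb}; 10:zouskurn {adverb}.
One satisfying assignment: preposition adverb preposition verb adverb verb adverb adverb adverb adverb.
Verifying each rule — rule 1 holds; rule 2 holds; rule 3 holds; rule 4 holds; rule 5 holds.

YES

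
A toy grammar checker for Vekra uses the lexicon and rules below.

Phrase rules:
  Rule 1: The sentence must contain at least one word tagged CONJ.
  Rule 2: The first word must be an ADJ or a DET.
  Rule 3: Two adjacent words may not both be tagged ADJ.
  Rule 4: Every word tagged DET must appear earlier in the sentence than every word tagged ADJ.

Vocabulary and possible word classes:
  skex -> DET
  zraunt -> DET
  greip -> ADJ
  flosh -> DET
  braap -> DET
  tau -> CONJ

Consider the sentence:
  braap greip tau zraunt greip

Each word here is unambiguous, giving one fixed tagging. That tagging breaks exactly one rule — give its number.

Fixed tagging: DET ADJ CONJ DET ADJ.
Checking each rule: R1 holds, R2 holds, R3 holds, R4 violated.
Only rule 4 fails.

4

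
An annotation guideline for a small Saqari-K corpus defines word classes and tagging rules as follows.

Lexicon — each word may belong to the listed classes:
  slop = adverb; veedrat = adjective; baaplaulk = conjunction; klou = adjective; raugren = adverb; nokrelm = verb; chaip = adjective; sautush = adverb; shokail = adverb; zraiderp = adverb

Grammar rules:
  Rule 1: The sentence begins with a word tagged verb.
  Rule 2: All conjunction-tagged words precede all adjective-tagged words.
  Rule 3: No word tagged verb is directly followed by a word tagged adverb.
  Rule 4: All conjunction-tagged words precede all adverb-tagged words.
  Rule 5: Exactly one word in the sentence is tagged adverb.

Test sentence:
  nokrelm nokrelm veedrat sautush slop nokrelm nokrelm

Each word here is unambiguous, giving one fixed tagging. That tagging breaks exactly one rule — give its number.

5

Fixed tagging: verb verb adjective adverb adverb verb verb.
Applying the rules: R1 holds, R2 holds, R3 holds, R4 holds, R5 violated.
Only rule 5 fails.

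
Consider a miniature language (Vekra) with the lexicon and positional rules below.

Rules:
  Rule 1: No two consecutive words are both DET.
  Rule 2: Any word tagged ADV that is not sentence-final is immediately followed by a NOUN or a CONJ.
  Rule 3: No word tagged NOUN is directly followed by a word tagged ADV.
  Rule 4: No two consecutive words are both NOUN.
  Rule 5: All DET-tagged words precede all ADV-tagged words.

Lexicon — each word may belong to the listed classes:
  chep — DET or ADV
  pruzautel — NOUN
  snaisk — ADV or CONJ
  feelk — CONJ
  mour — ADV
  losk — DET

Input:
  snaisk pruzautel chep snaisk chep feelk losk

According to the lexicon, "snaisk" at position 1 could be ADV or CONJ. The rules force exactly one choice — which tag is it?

CONJ

Candidates per position — 1:snaisk {ADV,CONJ}; 2:pruzautel {NOUN}; 3:chep {DET,ADV}; 4:snaisk {ADV,CONJ}; 5:chep {DET,ADV}; 6:feelk {CONJ}; 7:losk {DET}.
Position 1: ADV is ruled out by rule 5; that leaves CONJ.
Position 3: ADV is ruled out by rule 3; that leaves DET.
Position 4: ADV is ruled out by rule 2; that leaves CONJ.
Position 5: ADV is ruled out by rule 5; that leaves DET.
So the tagging must be: CONJ NOUN DET CONJ DET CONJ DET.
Rule-by-rule: rule 1 satisfied; rule 2 satisfied; rule 3 satisfied; rule 4 satisfied; rule 5 satisfied.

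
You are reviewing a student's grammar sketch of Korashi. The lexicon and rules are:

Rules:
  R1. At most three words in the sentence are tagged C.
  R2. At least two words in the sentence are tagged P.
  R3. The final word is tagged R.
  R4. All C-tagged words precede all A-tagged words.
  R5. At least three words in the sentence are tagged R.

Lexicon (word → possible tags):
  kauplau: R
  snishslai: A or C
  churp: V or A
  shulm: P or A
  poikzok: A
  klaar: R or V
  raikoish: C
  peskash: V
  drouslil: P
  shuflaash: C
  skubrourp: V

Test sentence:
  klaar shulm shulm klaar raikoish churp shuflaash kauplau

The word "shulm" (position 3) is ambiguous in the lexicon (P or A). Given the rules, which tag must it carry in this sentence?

Candidates per position — 1:klaar {R,V}; 2:shulm {P,A}; 3:shulm {P,A}; 4:klaar {R,V}; 5:raikoish {C}; 6:churp {V,A}; 7:shuflaash {C}; 8:kauplau {R}.
Position 1: tagging it V would leave rule 5 unsatisfiable, so it must be R.
Position 2: tagging it A would leave rule 2 unsatisfiable, so it must be P.
Position 3: tagging it A would leave rule 2 unsatisfiable, so it must be P.
Position 4: tagging it V would leave rule 5 unsatisfiable, so it must be R.
Position 6: tagging it A would leave rule 4 unsatisfiable, so it must be V.
The unique satisfying tagging is: R P P R C V C R.
Check: rule 1 ok; rule 2 ok; rule 3 ok; rule 4 ok; rule 5 ok.

P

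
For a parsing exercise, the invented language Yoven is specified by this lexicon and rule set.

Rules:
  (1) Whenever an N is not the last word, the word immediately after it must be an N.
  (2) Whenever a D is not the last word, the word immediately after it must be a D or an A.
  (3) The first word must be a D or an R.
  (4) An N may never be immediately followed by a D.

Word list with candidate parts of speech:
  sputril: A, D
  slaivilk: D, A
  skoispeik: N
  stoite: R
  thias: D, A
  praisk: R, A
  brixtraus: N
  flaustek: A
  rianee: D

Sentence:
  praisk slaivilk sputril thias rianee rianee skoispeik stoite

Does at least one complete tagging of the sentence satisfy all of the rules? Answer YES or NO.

NO

Candidates per position — 1:praisk {R,A}; 2:slaivilk {D,A}; 3:sputril {A,D}; 4:thias {D,A}; 5:rianee {D}; 6:rianee {D}; 7:skoispeik {N}; 8:stoite {R}.
Rule 1 cannot be satisfied by any choice of tags from the lexicon.
So there is no consistent tagging.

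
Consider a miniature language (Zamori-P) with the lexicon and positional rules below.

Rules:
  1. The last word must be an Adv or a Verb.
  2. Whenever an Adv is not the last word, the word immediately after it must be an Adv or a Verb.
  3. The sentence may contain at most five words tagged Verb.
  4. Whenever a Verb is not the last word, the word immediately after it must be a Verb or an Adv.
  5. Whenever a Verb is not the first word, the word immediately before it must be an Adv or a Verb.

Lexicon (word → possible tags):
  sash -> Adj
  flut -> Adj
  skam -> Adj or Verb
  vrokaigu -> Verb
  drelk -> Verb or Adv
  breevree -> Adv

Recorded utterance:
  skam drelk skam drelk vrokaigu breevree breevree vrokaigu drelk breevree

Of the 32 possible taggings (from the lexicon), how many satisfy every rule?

8

Candidates per position — 1:skam {Adj,Verb}; 2:drelk {Verb,Adv}; 3:skam {Adj,Verb}; 4:drelk {Verb,Adv}; 5:vrokaigu {Verb}; 6:breevree {Adv}; 7:breevree {Adv}; 8:vrokaigu {Verb}; 9:drelk {Verb,Adv}; 10:breevree {Adv}.
There are 32 candidate sequences in total.
Checking each against the rules leaves 8 sequences.
Count = 8.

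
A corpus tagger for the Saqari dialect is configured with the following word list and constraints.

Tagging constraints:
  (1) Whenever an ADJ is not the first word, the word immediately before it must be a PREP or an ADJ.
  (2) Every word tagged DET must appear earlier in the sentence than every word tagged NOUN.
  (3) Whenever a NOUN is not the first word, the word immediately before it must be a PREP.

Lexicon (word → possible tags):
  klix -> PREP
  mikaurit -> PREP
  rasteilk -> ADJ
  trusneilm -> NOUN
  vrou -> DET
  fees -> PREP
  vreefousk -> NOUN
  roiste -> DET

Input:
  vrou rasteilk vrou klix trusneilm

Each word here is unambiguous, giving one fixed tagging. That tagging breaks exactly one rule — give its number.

1

Fixed tagging: DET ADJ DET PREP NOUN.
Rule check: R1 fail, R2 pass, R3 pass.
Only rule 1 fails.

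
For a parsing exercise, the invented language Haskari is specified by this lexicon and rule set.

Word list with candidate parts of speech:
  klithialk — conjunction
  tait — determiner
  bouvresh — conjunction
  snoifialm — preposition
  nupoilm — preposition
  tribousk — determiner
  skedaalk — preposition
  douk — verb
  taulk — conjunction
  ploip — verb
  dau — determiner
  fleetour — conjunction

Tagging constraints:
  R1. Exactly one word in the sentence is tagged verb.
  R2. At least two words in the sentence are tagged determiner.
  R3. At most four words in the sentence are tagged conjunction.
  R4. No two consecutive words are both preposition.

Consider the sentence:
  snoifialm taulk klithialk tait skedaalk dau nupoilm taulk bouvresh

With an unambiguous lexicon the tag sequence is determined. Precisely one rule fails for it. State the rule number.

1

Fixed tagging: preposition conjunction conjunction determiner preposition determiner preposition conjunction conjunction.
Checking each rule: R1 fails, R2 ok, R3 ok, R4 ok.
Only rule 1 fails.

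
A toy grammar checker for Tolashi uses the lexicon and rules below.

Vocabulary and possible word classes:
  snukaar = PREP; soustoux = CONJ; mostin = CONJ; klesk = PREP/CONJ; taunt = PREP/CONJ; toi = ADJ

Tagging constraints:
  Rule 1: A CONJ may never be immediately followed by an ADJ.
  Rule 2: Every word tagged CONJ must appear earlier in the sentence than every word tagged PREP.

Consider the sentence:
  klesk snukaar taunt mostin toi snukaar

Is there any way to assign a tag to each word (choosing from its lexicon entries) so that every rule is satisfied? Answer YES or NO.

NO

Candidates per position — 1:klesk {PREP,CONJ}; 2:snukaar {PREP}; 3:taunt {PREP,CONJ}; 4:mostin {CONJ}; 5:toi {ADJ}; 6:snukaar {PREP}.
Rule 1 cannot be satisfied by any choice of tags from the lexicon.
So there is no consistent tagging.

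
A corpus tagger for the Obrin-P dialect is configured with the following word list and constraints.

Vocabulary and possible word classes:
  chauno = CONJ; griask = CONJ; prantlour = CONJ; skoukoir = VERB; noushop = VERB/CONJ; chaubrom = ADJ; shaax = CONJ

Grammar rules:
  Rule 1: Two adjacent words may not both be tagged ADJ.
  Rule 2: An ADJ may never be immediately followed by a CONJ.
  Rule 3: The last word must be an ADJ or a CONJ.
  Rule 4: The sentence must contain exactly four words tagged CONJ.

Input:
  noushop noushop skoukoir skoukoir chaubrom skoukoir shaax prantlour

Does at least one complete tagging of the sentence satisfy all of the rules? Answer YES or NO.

Candidates per position — 1:noushop {VERB,CONJ}; 2:noushop {VERB,CONJ}; 3:skoukoir {VERB}; 4:skoukoir {VERB}; 5:chaubrom {ADJ}; 6:skoukoir {VERB}; 7:shaax {CONJ}; 8:prantlour {CONJ}.
One satisfying assignment: CONJ CONJ VERB VERB ADJ VERB CONJ CONJ.
Verifying each rule — rule 1 holds; rule 2 holds; rule 3 holds; rule 4 holds.

YES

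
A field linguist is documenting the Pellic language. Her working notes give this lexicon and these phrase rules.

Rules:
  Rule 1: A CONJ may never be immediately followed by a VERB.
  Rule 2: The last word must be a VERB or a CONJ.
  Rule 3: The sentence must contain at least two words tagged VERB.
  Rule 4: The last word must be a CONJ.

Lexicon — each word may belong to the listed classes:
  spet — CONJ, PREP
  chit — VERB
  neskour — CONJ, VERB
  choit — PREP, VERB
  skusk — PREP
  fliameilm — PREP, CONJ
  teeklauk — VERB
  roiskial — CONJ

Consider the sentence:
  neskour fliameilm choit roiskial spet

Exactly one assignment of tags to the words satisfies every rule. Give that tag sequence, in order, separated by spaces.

VERB PREP VERB CONJ CONJ

Candidates per position — 1:neskour {CONJ,VERB}; 2:fliameilm {PREP,CONJ}; 3:choit {PREP,VERB}; 4:roiskial {CONJ}; 5:spet {CONJ,PREP}.
At position 1, choosing CONJ makes rule 3 impossible to satisfy; hence VERB.
At position 3, choosing PREP makes rule 3 impossible to satisfy; hence VERB.
At position 5, choosing PREP makes rule 2 impossible to satisfy; hence CONJ.
At position 2, choosing CONJ makes rule 1 impossible to satisfy; hence PREP.
So the tagging must be: VERB PREP VERB CONJ CONJ.
Check: rule 1 ✓; rule 2 ✓; rule 3 ✓; rule 4 ✓.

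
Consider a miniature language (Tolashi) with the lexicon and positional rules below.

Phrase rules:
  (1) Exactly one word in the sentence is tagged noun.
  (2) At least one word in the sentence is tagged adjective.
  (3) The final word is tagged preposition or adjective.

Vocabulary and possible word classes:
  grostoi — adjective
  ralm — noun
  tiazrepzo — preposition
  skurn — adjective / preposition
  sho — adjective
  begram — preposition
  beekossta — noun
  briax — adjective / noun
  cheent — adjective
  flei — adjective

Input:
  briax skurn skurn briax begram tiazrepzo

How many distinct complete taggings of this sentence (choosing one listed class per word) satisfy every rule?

8

Candidates per position — 1:briax {adjective,noun}; 2:skurn {adjective,preposition}; 3:skurn {adjective,preposition}; 4:briax {adjective,noun}; 5:begram {preposition}; 6:tiazrepzo {preposition}.
There are 16 candidate sequences in total.
Checking each against the rules leaves 8 sequences.
Count = 8.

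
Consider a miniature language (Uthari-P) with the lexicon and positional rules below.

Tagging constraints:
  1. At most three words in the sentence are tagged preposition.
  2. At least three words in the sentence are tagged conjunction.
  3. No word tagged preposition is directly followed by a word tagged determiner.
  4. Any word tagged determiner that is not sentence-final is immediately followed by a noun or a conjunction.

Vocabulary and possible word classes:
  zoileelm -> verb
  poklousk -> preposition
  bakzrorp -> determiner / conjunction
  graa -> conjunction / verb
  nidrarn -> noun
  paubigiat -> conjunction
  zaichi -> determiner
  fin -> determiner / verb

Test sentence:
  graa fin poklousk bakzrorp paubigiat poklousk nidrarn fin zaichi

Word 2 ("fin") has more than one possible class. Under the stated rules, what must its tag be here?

Candidates per position — 1:graa {conjunction,verb}; 2:fin {determiner,verb}; 3:poklousk {preposition}; 4:bakzrorp {determiner,conjunction}; 5:paubigiat {conjunction}; 6:poklousk {preposition}; 7:nidrarn {noun}; 8:fin {determiner,verb}; 9:zaichi {determiner}.
Word 1 cannot be verb — rule 2 would then fail for every completion. It is conjunction.
Word 2 cannot be determiner — rule 4 would then fail for every completion. It is verb.
Word 4 cannot be determiner — rule 2 would then fail for every completion. It is conjunction.
Word 8 cannot be determiner — rule 4 would then fail for every completion. It is verb.
The only consistent sequence is: conjunction verb preposition conjunction conjunction preposition noun verb determiner.
Verifying each rule — rule 1 ok; rule 2 ok; rule 3 ok; rule 4 ok.

verb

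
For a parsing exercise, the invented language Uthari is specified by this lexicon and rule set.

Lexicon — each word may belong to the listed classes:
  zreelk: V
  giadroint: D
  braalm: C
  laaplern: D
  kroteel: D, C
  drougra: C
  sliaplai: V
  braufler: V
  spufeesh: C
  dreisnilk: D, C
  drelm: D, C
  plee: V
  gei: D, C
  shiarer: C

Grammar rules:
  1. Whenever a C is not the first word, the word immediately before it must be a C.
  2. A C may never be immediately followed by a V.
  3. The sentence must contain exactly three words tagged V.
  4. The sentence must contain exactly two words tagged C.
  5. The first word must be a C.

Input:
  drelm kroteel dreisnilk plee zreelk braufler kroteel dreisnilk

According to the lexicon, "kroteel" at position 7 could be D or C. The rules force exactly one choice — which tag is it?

Candidates per position — 1:drelm {D,C}; 2:kroteel {D,C}; 3:dreisnilk {D,C}; 4:plee {V}; 5:zreelk {V}; 6:braufler {V}; 7:kroteel {D,C}; 8:dreisnilk {D,C}.
Word 1 cannot be D — rule 5 would then fail for every completion. It is C.
Word 3 cannot be C — rule 2 would then fail for every completion. It is D.
Word 7 cannot be C — rule 1 would then fail for every completion. It is D.
Word 8 cannot be C — rule 1 would then fail for every completion. It is D.
Word 2 cannot be D — rule 4 would then fail for every completion. It is C.
So the tagging must be: C C D V V V D D.
Checking: rule 1 ✓; rule 2 ✓; rule 3 ✓; rule 4 ✓; rule 5 ✓.

D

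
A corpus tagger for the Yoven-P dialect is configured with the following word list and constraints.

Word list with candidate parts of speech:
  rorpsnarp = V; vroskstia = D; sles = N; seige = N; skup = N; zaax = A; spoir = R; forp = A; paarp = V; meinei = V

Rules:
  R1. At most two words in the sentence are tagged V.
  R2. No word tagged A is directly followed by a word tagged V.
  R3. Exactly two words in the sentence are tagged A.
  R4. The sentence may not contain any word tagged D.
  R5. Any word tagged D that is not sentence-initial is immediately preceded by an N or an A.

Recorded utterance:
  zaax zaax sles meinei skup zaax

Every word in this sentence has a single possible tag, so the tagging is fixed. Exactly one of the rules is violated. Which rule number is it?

3

Fixed tagging: A A N V N A.
Rule check: R1 ✓, R2 ✓, R3 ✗, R4 ✓, R5 ✓.
Only rule 3 fails.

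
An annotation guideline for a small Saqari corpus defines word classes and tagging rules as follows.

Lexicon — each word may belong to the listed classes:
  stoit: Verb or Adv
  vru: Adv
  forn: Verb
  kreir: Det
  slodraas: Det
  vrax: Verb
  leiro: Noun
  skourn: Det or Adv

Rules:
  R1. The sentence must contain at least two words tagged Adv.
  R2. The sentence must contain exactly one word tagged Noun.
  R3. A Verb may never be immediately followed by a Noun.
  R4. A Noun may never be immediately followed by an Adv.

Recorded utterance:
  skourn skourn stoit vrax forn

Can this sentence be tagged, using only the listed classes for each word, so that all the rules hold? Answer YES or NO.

Candidates per position — 1:skourn {Det,Adv}; 2:skourn {Det,Adv}; 3:stoit {Verb,Adv}; 4:vrax {Verb}; 5:forn {Verb}.
Rule 2 cannot be satisfied by any choice of tags from the lexicon.
So there is no consistent tagging.

NO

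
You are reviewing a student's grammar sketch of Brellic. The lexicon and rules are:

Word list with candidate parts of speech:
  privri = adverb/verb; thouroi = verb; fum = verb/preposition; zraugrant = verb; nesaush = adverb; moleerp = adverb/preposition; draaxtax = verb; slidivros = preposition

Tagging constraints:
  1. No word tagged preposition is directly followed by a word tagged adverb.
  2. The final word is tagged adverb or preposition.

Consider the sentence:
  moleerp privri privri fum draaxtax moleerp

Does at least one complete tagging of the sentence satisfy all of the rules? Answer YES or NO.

Candidates per position — 1:moleerp {adverb,preposition}; 2:privri {adverb,verb}; 3:privri {adverb,verb}; 4:fum {verb,preposition}; 5:draaxtax {verb}; 6:moleerp {adverb,preposition}.
One satisfying assignment: adverb adverb verb verb verb preposition.
Check: rule 1 satisfied; rule 2 satisfied.

YES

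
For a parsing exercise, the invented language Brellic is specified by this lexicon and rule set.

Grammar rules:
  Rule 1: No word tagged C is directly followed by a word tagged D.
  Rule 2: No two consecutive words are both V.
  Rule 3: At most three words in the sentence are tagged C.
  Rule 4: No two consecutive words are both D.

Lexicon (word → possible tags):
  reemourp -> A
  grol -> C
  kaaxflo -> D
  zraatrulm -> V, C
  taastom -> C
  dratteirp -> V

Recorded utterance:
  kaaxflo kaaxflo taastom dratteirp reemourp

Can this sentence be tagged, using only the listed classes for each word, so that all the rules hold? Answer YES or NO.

NO

Candidates per position — 1:kaaxflo {D}; 2:kaaxflo {D}; 3:taastom {C}; 4:dratteirp {V}; 5:reemourp {A}.
Rule 4 cannot be satisfied by any choice of tags from the lexicon.
So there is no consistent tagging.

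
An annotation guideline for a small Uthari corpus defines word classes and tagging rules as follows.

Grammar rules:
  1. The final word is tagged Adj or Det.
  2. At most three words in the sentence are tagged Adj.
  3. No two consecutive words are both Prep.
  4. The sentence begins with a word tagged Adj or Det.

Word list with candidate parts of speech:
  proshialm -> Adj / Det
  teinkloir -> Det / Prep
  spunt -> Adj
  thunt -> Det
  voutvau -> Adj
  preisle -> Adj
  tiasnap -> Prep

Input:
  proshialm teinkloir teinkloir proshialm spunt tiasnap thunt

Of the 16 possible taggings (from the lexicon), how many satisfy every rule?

Candidates per position — 1:proshialm {Adj,Det}; 2:teinkloir {Det,Prep}; 3:teinkloir {Det,Prep}; 4:proshialm {Adj,Det}; 5:spunt {Adj}; 6:tiasnap {Prep}; 7:thunt {Det}.
There are 16 candidate sequences in total.
Checking each against the rules leaves 12 sequences.
Count = 12.

12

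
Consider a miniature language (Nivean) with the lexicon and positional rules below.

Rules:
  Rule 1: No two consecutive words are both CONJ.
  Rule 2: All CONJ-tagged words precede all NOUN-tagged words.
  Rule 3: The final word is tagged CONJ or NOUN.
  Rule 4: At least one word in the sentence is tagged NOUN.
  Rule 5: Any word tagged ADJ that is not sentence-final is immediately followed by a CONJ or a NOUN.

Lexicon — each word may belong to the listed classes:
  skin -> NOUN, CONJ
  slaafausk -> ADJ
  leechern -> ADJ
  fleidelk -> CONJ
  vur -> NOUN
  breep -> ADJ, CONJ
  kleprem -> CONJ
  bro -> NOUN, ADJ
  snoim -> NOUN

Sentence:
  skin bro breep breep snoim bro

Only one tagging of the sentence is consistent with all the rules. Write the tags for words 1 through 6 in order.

Candidates per position — 1:skin {NOUN,CONJ}; 2:bro {NOUN,ADJ}; 3:breep {ADJ,CONJ}; 4:breep {ADJ,CONJ}; 5:snoim {NOUN}; 6:bro {NOUN,ADJ}.
Position 6: tagging it ADJ would leave rule 3 unsatisfiable, so it must be NOUN.
The remaining ambiguous positions (1, 2, 3, 4) are resolved jointly — only one combination satisfies every rule.
So the tagging must be: CONJ ADJ CONJ ADJ NOUN NOUN.
Verifying each rule — rule 1 ok; rule 2 ok; rule 3 ok; rule 4 ok; rule 5 ok.

CONJ ADJ CONJ ADJ NOUN NOUN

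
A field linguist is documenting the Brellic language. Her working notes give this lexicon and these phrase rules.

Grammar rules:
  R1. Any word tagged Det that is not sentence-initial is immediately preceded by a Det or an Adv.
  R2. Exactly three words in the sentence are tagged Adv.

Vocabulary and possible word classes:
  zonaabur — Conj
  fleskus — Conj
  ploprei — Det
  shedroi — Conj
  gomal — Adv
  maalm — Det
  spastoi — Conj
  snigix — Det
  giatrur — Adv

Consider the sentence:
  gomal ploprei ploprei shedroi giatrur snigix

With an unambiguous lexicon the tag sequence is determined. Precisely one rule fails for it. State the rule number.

2

Fixed tagging: Adv Det Det Conj Adv Det.
Applying the rules: R1 ✓, R2 ✗.
Only rule 2 fails.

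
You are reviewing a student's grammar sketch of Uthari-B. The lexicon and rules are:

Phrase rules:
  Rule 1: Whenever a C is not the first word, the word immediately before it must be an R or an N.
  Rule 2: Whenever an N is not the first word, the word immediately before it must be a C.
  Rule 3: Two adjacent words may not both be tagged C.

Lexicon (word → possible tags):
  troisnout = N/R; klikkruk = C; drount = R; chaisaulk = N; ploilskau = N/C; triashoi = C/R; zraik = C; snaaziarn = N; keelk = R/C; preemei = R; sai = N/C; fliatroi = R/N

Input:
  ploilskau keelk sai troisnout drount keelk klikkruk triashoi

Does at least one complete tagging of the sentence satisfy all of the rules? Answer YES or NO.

YES

Candidates per position — 1:ploilskau {N,C}; 2:keelk {R,C}; 3:sai {N,C}; 4:troisnout {N,R}; 5:drount {R}; 6:keelk {R,C}; 7:klikkruk {C}; 8:triashoi {C,R}.
One satisfying assignment: N R C N R R C R.
Check: rule 1 ✓; rule 2 ✓; rule 3 ✓.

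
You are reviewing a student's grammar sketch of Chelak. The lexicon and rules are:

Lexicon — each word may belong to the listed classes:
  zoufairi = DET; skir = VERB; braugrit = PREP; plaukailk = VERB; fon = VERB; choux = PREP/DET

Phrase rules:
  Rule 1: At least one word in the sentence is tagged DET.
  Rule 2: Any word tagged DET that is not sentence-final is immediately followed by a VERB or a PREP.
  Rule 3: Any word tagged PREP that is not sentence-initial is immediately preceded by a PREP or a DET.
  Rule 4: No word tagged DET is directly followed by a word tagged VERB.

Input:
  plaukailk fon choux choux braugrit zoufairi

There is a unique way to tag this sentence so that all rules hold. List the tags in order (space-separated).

VERB VERB DET PREP PREP DET

Candidates per position — 1:plaukailk {VERB}; 2:fon {VERB}; 3:choux {PREP,DET}; 4:choux {PREP,DET}; 5:braugrit {PREP}; 6:zoufairi {DET}.
If word 3 were PREP, no tagging could satisfy rule 3; so word 3 is DET.
If word 4 were DET, no tagging could satisfy rule 2; so word 4 is PREP.
The only consistent sequence is: VERB VERB DET PREP PREP DET.
Check: rule 1 ✓; rule 2 ✓; rule 3 ✓; rule 4 ✓.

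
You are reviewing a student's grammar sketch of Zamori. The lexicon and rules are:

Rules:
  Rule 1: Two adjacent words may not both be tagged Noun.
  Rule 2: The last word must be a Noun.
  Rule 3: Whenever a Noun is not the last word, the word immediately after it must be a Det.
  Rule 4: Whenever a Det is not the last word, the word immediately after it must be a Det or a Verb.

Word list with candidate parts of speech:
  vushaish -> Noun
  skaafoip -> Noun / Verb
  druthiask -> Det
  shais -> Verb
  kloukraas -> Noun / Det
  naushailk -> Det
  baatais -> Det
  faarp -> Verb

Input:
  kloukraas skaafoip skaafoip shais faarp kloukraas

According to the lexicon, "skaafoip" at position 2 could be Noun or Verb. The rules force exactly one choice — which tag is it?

Verb

Candidates per position — 1:kloukraas {Noun,Det}; 2:skaafoip {Noun,Verb}; 3:skaafoip {Noun,Verb}; 4:shais {Verb}; 5:faarp {Verb}; 6:kloukraas {Noun,Det}.
Word 1 cannot be Noun — rule 3 would then fail for every completion. It is Det.
Word 2 cannot be Noun — rule 3 would then fail for every completion. It is Verb.
Word 3 cannot be Noun — rule 3 would then fail for every completion. It is Verb.
Word 6 cannot be Det — rule 2 would then fail for every completion. It is Noun.
The only consistent sequence is: Det Verb Verb Verb Verb Noun.
Verifying each rule — rule 1 ✓; rule 2 ✓; rule 3 ✓; rule 4 ✓.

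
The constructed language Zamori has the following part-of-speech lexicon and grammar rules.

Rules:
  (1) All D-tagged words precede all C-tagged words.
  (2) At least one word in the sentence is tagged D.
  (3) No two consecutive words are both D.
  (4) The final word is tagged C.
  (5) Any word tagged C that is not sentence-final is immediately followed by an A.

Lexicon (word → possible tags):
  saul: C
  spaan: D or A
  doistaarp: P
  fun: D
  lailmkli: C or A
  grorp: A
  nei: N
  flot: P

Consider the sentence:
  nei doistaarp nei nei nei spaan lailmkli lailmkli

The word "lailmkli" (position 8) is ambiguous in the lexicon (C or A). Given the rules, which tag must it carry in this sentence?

Candidates per position — 1:nei {N}; 2:doistaarp {P}; 3:nei {N}; 4:nei {N}; 5:nei {N}; 6:spaan {D,A}; 7:lailmkli {C,A}; 8:lailmkli {C,A}.
If word 6 were A, no tagging could satisfy rule 2; so word 6 is D.
If word 8 were A, no tagging could satisfy rule 4; so word 8 is C.
If word 7 were C, no tagging could satisfy rule 5; so word 7 is A.
The only consistent sequence is: N P N N N D A C.
Check: rule 1 satisfied; rule 2 satisfied; rule 3 satisfied; rule 4 satisfied; rule 5 satisfied.

C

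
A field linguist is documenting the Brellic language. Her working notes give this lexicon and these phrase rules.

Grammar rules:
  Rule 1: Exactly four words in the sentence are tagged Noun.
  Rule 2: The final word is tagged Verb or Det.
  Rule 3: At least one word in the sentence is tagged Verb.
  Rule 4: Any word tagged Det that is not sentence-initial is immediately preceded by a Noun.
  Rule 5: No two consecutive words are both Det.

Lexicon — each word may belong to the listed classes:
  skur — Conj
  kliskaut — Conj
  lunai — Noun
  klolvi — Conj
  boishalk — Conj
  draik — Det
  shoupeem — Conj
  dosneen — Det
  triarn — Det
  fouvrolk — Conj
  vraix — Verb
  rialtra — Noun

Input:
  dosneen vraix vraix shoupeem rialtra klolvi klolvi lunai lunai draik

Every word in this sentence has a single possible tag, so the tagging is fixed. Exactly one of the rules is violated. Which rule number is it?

Fixed tagging: Det Verb Verb Conj Noun Conj Conj Noun Noun Det.
Checking each rule: R1 fails, R2 ok, R3 ok, R4 ok, R5 ok.
Only rule 1 fails.

1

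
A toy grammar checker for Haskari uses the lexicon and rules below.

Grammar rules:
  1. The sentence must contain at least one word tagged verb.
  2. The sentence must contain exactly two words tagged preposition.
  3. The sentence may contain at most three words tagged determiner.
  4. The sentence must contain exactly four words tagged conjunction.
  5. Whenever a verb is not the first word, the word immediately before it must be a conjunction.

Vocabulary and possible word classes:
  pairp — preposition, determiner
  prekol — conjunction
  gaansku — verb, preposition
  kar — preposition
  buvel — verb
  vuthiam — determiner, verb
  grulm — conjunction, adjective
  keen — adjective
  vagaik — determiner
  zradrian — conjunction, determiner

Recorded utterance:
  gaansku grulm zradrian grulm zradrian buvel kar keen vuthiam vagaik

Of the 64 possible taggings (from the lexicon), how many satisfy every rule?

1

Candidates per position — 1:gaansku {verb,preposition}; 2:grulm {conjunction,adjective}; 3:zradrian {conjunction,determiner}; 4:grulm {conjunction,adjective}; 5:zradrian {conjunction,determiner}; 6:buvel {verb}; 7:kar {preposition}; 8:keen {adjective}; 9:vuthiam {determiner,verb}; 10:vagaik {determiner}.
There are 64 candidate sequences in total.
The sequences that satisfy every rule: preposition conjunction conjunction conjunction conjunction verb preposition adjective determiner determiner.
Count = 1.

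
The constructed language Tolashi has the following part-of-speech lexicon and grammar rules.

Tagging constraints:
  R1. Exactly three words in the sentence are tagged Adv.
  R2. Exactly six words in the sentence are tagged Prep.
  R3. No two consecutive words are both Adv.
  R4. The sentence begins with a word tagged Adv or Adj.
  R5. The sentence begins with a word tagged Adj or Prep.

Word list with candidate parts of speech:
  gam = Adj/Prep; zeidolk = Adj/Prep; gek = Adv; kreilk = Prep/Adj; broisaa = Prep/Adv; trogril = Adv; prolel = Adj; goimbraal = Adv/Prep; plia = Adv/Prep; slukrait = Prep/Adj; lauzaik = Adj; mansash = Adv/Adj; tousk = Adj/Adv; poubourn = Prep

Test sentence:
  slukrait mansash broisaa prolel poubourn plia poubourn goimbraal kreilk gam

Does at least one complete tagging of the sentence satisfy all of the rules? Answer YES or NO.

NO

Candidates per position — 1:slukrait {Prep,Adj}; 2:mansash {Adv,Adj}; 3:broisaa {Prep,Adv}; 4:prolel {Adj}; 5:poubourn {Prep}; 6:plia {Adv,Prep}; 7:poubourn {Prep}; 8:goimbraal {Adv,Prep}; 9:kreilk {Prep,Adj}; 10:gam {Adj,Prep}.
Every candidate sequence violates at least one rule; no consistent tagging exists.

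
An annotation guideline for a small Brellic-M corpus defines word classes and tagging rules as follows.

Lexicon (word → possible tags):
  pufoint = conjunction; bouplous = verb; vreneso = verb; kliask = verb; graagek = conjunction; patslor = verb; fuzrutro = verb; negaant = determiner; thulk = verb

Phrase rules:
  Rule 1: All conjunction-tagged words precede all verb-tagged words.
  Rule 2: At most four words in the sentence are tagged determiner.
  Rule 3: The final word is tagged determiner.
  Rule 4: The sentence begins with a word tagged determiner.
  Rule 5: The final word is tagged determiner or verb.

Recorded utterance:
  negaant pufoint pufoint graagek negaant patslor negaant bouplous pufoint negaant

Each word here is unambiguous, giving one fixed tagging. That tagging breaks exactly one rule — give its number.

Fixed tagging: determiner conjunction conjunction conjunction determiner verb determiner verb conjunction determiner.
Checking each rule: R1 fails, R2 ok, R3 ok, R4 ok, R5 ok.
Only rule 1 fails.

1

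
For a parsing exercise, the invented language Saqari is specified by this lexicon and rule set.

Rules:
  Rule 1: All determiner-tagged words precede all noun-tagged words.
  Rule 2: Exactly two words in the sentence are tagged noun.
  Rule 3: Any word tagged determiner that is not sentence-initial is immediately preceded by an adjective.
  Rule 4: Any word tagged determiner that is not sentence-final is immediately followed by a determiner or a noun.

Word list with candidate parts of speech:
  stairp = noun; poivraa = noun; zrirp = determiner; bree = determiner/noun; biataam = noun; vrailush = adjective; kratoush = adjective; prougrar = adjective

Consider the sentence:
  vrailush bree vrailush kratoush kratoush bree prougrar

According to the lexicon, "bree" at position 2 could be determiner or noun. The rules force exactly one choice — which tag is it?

noun

Candidates per position — 1:vrailush {adjective}; 2:bree {determiner,noun}; 3:vrailush {adjective}; 4:kratoush {adjective}; 5:kratoush {adjective}; 6:bree {determiner,noun}; 7:prougrar {adjective}.
If word 2 were determiner, no tagging could satisfy rule 2; so word 2 is noun.
If word 6 were determiner, no tagging could satisfy rule 1; so word 6 is noun.
The unique satisfying tagging is: adjective noun adjective adjective adjective noun adjective.
Verifying each rule — rule 1 ok; rule 2 ok; rule 3 ok; rule 4 ok.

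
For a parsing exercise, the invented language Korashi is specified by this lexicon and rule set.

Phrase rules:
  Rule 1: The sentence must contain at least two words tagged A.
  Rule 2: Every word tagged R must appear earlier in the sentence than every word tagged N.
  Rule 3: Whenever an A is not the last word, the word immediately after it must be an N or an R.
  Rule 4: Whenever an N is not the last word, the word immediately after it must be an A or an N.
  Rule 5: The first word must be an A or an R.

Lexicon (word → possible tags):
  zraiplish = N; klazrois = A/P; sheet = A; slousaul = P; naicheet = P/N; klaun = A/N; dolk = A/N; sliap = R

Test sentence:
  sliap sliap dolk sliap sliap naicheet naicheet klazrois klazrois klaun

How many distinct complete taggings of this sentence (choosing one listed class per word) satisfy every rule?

2

Candidates per position — 1:sliap {R}; 2:sliap {R}; 3:dolk {A,N}; 4:sliap {R}; 5:sliap {R}; 6:naicheet {P,N}; 7:naicheet {P,N}; 8:klazrois {A,P}; 9:klazrois {A,P}; 10:klaun {A,N}.
There are 64 candidate sequences in total.
The sequences that satisfy every rule: R R A R R P P P A N; R R A R R P P P P A.
Count = 2.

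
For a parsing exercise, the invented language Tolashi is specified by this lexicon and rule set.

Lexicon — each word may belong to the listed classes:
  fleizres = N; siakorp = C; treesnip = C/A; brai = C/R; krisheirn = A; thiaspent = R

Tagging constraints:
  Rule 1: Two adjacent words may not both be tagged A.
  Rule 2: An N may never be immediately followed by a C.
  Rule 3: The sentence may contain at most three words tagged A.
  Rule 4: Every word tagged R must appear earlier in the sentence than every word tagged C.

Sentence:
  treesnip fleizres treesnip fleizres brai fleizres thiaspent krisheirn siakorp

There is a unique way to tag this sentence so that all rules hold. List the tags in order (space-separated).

A N A N R N R A C

Candidates per position — 1:treesnip {C,A}; 2:fleizres {N}; 3:treesnip {C,A}; 4:fleizres {N}; 5:brai {C,R}; 6:fleizres {N}; 7:thiaspent {R}; 8:krisheirn {A}; 9:siakorp {C}.
At position 1, choosing C makes rule 4 impossible to satisfy; hence A.
At position 3, choosing C makes rule 2 impossible to satisfy; hence A.
At position 5, choosing C makes rule 2 impossible to satisfy; hence R.
So the tagging must be: A N A N R N R A C.
Verifying each rule — rule 1 satisfied; rule 2 satisfied; rule 3 satisfied; rule 4 satisfied.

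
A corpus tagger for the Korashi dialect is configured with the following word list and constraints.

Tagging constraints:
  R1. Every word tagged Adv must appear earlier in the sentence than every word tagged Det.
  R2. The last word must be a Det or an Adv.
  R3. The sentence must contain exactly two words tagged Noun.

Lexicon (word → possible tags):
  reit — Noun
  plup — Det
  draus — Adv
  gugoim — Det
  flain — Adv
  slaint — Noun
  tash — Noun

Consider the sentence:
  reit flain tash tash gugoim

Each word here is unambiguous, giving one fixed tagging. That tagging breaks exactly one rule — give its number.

Fixed tagging: Noun Adv Noun Noun Det.
Checking each rule: R1 ok, R2 ok, R3 fails.
Only rule 3 fails.

3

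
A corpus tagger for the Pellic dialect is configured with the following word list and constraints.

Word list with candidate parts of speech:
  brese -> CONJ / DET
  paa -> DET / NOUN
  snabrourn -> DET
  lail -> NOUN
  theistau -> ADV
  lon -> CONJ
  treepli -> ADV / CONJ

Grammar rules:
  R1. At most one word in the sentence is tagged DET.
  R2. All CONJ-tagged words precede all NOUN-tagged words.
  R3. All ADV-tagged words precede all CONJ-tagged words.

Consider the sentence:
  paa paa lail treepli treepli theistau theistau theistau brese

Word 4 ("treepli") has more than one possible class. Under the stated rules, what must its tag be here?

ADV

Candidates per position — 1:paa {DET,NOUN}; 2:paa {DET,NOUN}; 3:lail {NOUN}; 4:treepli {ADV,CONJ}; 5:treepli {ADV,CONJ}; 6:theistau {ADV}; 7:theistau {ADV}; 8:theistau {ADV}; 9:brese {CONJ,DET}.
Position 4: CONJ is ruled out by rule 2; that leaves ADV.
Position 5: CONJ is ruled out by rule 2; that leaves ADV.
Position 9: CONJ is ruled out by rule 2; that leaves DET.
Position 1: DET is ruled out by rule 1; that leaves NOUN.
Position 2: DET is ruled out by rule 1; that leaves NOUN.
That leaves exactly one tagging: NOUN NOUN NOUN ADV ADV ADV ADV ADV DET.
Rule-by-rule: rule 1 ✓; rule 2 ✓; rule 3 ✓.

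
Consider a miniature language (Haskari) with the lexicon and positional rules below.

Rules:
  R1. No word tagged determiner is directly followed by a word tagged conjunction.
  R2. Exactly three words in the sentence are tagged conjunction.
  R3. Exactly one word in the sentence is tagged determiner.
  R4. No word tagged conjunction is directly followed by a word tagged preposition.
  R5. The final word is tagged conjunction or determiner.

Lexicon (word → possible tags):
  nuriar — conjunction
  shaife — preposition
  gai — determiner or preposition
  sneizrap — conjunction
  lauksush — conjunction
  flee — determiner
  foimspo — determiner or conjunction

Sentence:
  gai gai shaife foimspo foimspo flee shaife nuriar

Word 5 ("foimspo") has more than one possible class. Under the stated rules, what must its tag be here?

Candidates per position — 1:gai {determiner,preposition}; 2:gai {determiner,preposition}; 3:shaife {preposition}; 4:foimspo {determiner,conjunction}; 5:foimspo {determiner,conjunction}; 6:flee {determiner}; 7:shaife {preposition}; 8:nuriar {conjunction}.
Position 1: tagging it determiner would leave rule 3 unsatisfiable, so it must be preposition.
Position 2: tagging it determiner would leave rule 3 unsatisfiable, so it must be preposition.
Position 4: tagging it determiner would leave rule 2 unsatisfiable, so it must be conjunction.
Position 5: tagging it determiner would leave rule 2 unsatisfiable, so it must be conjunction.
The only consistent sequence is: preposition preposition preposition conjunction conjunction determiner preposition conjunction.
Verifying each rule — rule 1 holds; rule 2 holds; rule 3 holds; rule 4 holds; rule 5 holds.

conjunction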